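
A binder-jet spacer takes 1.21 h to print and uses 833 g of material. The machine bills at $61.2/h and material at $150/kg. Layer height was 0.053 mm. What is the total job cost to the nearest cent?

Time charge = 61.2 × 1.21 = $74.052.
Feedstock cost = 150 × 833/1000 = $124.95.
Total = 74.052 + 124.95 = 199.002 ≈ $199.00.

$199.00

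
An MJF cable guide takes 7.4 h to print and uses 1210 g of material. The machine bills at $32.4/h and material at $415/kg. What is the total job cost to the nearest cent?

$741.91

Machine cost: 32.4 × 7.4 → $239.76.
Material charge: 415 × 1210/1000 → $502.15.
Total = 239.76 + 502.15 = $741.91.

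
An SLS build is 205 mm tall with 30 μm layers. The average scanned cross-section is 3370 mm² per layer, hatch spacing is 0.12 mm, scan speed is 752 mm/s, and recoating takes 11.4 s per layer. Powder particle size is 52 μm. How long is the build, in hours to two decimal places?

92.53 hours

Number of layers: 205 / 0.03 → 6834 (rounded up).
Hatch length per layer = 3370 / 0.12, so 28083.3 mm.
Scan time per layer = 28083.3 / 752, so 37.3448 s.
Time per layer = 37.3448 + 11.4 = 48.7448 s.
Build time = 6834 × 48.7448 = 333121.9632 s = 92.53 hours.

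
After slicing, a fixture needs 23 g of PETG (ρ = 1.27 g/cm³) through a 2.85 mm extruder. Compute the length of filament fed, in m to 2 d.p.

2.84 m

Extruded volume: 23/1.27 = 18.1102 cm³ (18110.2 mm³).
Filament cross-section = π × (2.85/2)² = 6.3794 mm².
Length = 18110.2 / 6.3794 = 2838.86 mm = 2.84 m.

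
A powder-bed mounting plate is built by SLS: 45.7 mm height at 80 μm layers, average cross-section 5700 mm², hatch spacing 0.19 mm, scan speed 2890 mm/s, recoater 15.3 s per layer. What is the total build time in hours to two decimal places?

Layers = ⌈45.7/0.08⌉ = 572.
Hatch length per layer = 5700 / 0.19 = 30000 mm.
Per-layer scan time: 30000 / 2890 → 10.3806 s.
Time per layer = 10.3806 + 15.3 = 25.6806 s.
Total: 572 × 25.6806 s = 14689.3032 s → 4.08 hours.

4.08 hours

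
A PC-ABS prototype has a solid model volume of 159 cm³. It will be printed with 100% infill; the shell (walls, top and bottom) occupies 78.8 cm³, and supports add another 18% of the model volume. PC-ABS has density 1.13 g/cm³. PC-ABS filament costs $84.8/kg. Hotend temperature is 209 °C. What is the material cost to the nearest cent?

Infill region = 159 − 78.8, so 80.2 cm³.
Infill volume = 1.00 × 80.2, so 80.2 cm³.
Support: 0.18 × 159 → 28.62 cm³.
Deposited volume: 78.8 + 80.2 + 28.62 → 187.62 cm³.
Mass = 187.62 × 1.13, so 212.0106 g.
At $84.8/kg: 212.0106/1000 × 84.8 = $17.98.

$17.98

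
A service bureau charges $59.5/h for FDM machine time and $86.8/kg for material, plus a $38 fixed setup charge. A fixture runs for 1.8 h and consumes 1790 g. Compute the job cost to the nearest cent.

$300.47

Machine cost: 59.5 × 1.8 → $107.10.
Material charge: 86.8 × 1790/1000 → $155.372.
Total = 107.10 + 155.372 + 38 = 300.472 ≈ $300.47.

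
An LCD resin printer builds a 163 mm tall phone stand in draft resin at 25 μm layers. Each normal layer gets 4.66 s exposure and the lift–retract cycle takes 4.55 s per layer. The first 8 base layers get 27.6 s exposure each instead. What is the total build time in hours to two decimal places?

Layer count = ceil(163 / 0.025) = 6520.
Base layers = 8 × (27.6 + 4.55), so 257.2 s.
Regular layers = 6512 × (4.66 + 4.55), so 59975.52 s.
Sum: 257.2 + 59975.52 = 60232.72 s → 16.73 hours.

16.73 hours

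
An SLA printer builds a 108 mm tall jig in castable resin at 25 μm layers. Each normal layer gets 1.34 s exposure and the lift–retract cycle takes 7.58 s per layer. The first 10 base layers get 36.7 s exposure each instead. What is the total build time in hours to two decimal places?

Layer count = ceil(108 / 0.025) = 4320.
Bottom layers: 10 × (36.7 + 7.58) → 442.8 s.
Remaining layers = 4310 × (1.34 + 7.58) = 38445.2 s.
Sum: 442.8 + 38445.2 = 38888 s → 10.80 hours.

10.80 hours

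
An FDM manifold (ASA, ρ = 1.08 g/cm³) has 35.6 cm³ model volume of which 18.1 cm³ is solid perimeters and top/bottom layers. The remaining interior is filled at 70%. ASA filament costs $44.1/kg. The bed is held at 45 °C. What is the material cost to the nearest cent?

Volume inside the shell = 35.6 − 18.1 = 17.5 cm³.
Infill volume = 0.70 × 17.5, so 12.25 cm³.
Deposited volume: 18.1 + 12.25 → 30.35 cm³.
Mass: 30.35 × 1.08 → 32.778 g.
Cost = 32.778 g / 1000 × $44.1/kg = $1.45.

$1.45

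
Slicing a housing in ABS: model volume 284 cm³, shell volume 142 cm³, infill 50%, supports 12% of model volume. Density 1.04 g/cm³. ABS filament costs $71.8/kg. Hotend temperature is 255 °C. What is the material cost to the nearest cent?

$18.45

Interior volume: 284 − 142 → 142 cm³.
Infill volume = 0.50 × 142 = 71 cm³.
Support = 0.12 × 284 = 34.08 cm³.
Total printed volume = 142 + 71 + 34.08, so 247.08 cm³.
Mass = 247.08 × 1.04, so 256.9632 g.
Cost = 256.9632 g / 1000 × $71.8/kg = $18.45.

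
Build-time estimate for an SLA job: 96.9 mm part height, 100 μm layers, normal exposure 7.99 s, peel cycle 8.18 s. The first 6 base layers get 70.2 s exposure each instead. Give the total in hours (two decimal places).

4.46 hours

Layers = ⌈96.9/0.1⌉ = 969.
Burn-in layers: 6 × (70.2 + 8.18) → 470.28 s.
Normal layers = 963 × (7.99 + 8.18) = 15571.71 s.
Sum: 470.28 + 15571.71 = 16041.99 s → 4.46 hours.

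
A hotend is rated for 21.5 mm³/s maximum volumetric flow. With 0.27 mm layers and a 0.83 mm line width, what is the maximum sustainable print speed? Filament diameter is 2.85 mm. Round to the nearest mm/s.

A = 0.27 × 0.83 = 0.2241 mm².
v_max = Q/A = 21.5/0.2241 = 95.94 mm/s → 96 mm/s.

96 mm/s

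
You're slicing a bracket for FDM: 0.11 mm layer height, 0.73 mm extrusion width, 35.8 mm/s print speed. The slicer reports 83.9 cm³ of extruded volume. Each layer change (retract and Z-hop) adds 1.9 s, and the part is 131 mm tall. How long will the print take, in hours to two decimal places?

8.74 hours

Bead cross-section = 0.11 × 0.73 = 0.0803 mm².
Total extruded path = 83900/0.0803 = 1044831.9 mm.
Print-move time = 1044831.9 / 35.8 = 29185.2 s.
Layer count = ceil(131 / 0.11) = 1191.
Non-print overhead: 1191 × 1.9 → 2262.9 s.
Altogether 29185.2 + 2262.9 = 31448.1 s, i.e. 8.74 hours.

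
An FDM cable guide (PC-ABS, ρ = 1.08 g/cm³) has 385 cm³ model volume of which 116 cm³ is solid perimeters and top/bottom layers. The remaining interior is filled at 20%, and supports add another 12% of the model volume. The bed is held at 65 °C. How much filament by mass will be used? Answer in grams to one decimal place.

233.3 g

Interior volume = 385 − 116 = 269 cm³.
Deposited infill = 0.20 × 269 = 53.8 cm³.
Support = 0.12 × 385, so 46.2 cm³.
Total extruded: 116 + 53.8 + 46.2 → 216 cm³.
Mass = 216 × 1.08, so 233.28 g.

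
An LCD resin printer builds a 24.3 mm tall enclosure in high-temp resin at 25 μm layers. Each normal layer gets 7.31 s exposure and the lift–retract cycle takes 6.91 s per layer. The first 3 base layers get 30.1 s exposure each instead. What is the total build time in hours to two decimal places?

3.86 hours

Layers = ⌈24.3/0.025⌉ = 972.
Burn-in layers = 3 × (30.1 + 6.91), so 111.03 s.
Regular layers = 969 × (7.31 + 6.91) = 13779.18 s.
Sum: 111.03 + 13779.18 = 13890.21 s → 3.86 hours.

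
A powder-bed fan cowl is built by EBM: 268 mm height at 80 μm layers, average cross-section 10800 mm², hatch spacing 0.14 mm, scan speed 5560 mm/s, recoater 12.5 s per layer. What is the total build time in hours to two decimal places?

24.54 hours

Number of layers: 268 / 0.08 → 3350 (rounded up).
Scan path per layer: 10800 / 0.14 → 77142.9 mm.
Scan time per layer = 77142.9 / 5560, so 13.8746 s.
Layer cycle = 13.8746 + 12.5 = 26.3746 s.
Total: 3350 × 26.3746 s = 88354.91 s → 24.54 hours.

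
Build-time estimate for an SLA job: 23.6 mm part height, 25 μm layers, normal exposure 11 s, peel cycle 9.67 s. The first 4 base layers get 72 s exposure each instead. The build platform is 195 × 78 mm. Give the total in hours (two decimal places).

Layer count = ceil(23.6 / 0.025) = 944.
Base layers = 4 × (72 + 9.67), so 326.68 s.
Regular layers = 940 × (11 + 9.67) = 19429.8 s.
Total = 326.68 + 19429.8 = 19756.48 s = 5.49 hours.

5.49 hours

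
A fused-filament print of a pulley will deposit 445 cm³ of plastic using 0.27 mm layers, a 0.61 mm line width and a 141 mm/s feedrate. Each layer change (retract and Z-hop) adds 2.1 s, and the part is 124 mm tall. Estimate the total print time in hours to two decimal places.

5.59 hours

Extrusion cross-section: 0.27 × 0.61 → 0.1647 mm².
Path length: 445000 mm³ / 0.1647 mm² → 2701882.2 mm.
Print-move time: 2701882.2 / 141 → 19162.3 s.
Layers = ⌈124/0.27⌉ = 460.
Z-hop total = 460 × 2.1 = 966 s.
Total = 19162.3 + 966 = 20128.3 s = 5.59 hours.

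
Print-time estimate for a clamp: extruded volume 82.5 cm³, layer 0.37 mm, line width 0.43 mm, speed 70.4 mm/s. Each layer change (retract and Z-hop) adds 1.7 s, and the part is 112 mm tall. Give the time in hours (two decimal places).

Extrusion cross-section: 0.37 × 0.43 → 0.1591 mm².
Toolpath length = 82.5 cm³ / 0.1591 mm² = 82500 / 0.1591 = 518541.8 mm.
Extrusion time: 518541.8 / 70.4 → 7365.7 s.
Number of layers: 112 / 0.37 → 303 (rounded up).
Non-print overhead = 303 × 1.7 = 515.1 s.
Total = 7365.7 + 515.1 = 7880.8 s = 2.19 hours.

2.19 hours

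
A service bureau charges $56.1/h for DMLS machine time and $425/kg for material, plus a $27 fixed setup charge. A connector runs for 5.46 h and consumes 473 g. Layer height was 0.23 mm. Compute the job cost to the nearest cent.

Machine cost = 56.1 × 5.46, so $306.306.
Material charge: 425 × 473/1000 → $201.025.
Total = 306.306 + 201.025 + 27 = 534.331 ≈ $534.33.

$534.33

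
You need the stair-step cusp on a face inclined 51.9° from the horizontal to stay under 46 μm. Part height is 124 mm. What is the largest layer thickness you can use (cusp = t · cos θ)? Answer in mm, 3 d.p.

0.075 mm

cos(51.9°) = 0.6170; t_max = 0.046/0.6170 = 0.075 mm.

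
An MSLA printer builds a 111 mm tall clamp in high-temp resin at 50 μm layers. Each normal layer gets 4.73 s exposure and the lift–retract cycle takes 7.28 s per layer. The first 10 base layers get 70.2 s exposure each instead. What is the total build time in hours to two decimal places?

7.59 hours

Layer count = ceil(111 / 0.05) = 2220.
Bottom layers: 10 × (70.2 + 7.28) → 774.8 s.
Regular layers = 2210 × (4.73 + 7.28) = 26542.1 s.
Sum: 774.8 + 26542.1 = 27316.9 s → 7.59 hours.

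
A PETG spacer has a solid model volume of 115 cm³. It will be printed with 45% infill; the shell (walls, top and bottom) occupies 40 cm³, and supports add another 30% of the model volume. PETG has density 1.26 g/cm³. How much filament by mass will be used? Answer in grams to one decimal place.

Interior volume = 115 − 40 = 75 cm³.
Deposited infill: 0.45 × 75 → 33.75 cm³.
Support = 0.30 × 115, so 34.5 cm³.
Total printed volume: 40 + 33.75 + 34.5 → 108.25 cm³.
Mass: 108.25 × 1.26 → 136.395 g.

136.4 g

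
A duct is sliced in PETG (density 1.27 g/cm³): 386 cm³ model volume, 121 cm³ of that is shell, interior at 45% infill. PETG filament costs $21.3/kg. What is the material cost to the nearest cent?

$6.50

Infill region: 386 − 121 → 265 cm³.
Infill volume = 0.45 × 265 = 119.25 cm³.
Deposited volume = 121 + 119.25, so 240.25 cm³.
Mass: 240.25 × 1.27 → 305.1175 g.
Cost = 305.1175 g / 1000 × $21.3/kg = $6.50.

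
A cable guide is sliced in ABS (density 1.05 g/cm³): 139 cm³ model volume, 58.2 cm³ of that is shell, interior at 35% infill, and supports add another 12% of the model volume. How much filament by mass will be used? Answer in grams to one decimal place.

108.3 g

Volume inside the shell = 139 − 58.2, so 80.8 cm³.
Infill volume = 0.35 × 80.8, so 28.28 cm³.
Support = 0.12 × 139, so 16.68 cm³.
Total printed volume = 58.2 + 28.28 + 16.68, so 103.16 cm³.
Mass: 103.16 × 1.05 → 108.318 g.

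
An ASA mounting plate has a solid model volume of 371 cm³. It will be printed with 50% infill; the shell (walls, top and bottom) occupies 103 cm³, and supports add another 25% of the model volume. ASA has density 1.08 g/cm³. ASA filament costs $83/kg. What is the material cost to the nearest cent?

Interior volume = 371 − 103, so 268 cm³.
Deposited infill = 0.50 × 268 = 134 cm³.
Support = 0.25 × 371, so 92.75 cm³.
Total printed volume: 103 + 134 + 92.75 → 329.75 cm³.
Mass: 329.75 × 1.08 → 356.13 g.
Cost = 356.13 g / 1000 × $83/kg = $29.56.

$29.56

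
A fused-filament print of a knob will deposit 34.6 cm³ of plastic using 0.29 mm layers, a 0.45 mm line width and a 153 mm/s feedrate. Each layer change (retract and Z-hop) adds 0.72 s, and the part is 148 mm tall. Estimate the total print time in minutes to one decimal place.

Bead cross-section = 0.29 × 0.45 = 0.1305 mm².
Total extruded path = 34600/0.1305 = 265134.1 mm.
Time extruding: 265134.1 / 153 → 1732.9 s.
Layer count = ceil(148 / 0.29) = 511.
Z-hop total = 511 × 0.72 = 367.92 s.
Total = 1732.9 + 367.92 = 2100.82 s = 35.0 minutes.

35.0 minutes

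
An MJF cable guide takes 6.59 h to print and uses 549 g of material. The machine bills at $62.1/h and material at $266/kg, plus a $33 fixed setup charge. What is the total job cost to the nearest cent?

Machine cost = 62.1 × 6.59 = $409.239.
Material cost: 266 × 549/1000 → $146.034.
Total = 409.239 + 146.034 + 33 = 588.273 ≈ $588.27.

$588.27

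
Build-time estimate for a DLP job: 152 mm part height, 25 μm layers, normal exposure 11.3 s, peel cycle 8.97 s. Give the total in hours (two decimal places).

Layer count = ceil(152 / 0.025) = 6080.
Each layer takes = 11.3 + 8.97, so 20.27 s.
Build time: 6080 × 20.27 s = 123241.6 s, i.e. 34.23 hours.

34.23 hours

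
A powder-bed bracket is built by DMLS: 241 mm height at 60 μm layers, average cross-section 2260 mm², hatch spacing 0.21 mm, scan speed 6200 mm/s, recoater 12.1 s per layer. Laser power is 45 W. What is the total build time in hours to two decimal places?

Number of layers: 241 / 0.06 → 4017 (rounded up).
Hatch length per layer = 2260 / 0.21 = 10761.9 mm.
Per-layer scan time = 10761.9 / 6200, so 1.7358 s.
Per-layer time: 1.7358 + 12.1 → 13.8358 s.
4017 layers × 13.8358 s/layer = 55578.4086 s, i.e. 15.44 hours.

15.44 hours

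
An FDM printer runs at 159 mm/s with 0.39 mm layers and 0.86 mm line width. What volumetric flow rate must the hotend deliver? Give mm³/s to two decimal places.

Bead cross-section: 0.39 × 0.86 → 0.3354 mm².
Volumetric flow = 159 × 0.3354 = 53.33 mm³/s.

53.33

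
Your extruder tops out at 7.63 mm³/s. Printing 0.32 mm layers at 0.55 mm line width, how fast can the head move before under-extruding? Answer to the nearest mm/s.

43 mm/s

Bead cross-section = 0.32 × 0.55, so 0.176 mm².
Max speed = 7.63 / 0.176 = 43.35 ≈ 43 mm/s.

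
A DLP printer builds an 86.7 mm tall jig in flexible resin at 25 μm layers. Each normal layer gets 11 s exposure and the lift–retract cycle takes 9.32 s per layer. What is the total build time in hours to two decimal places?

19.57 hours

Number of layers: 86.7 / 0.025 → 3468 (rounded up).
Cycle time: 11 + 9.32 → 20.32 s.
Build time: 3468 × 20.32 s = 70469.76 s, i.e. 19.57 hours.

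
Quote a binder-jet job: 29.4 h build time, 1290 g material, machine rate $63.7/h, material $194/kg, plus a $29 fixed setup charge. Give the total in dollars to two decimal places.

$2152.04

Time charge = 63.7 × 29.4 = $1872.78.
Material cost = 194 × 1290/1000 = $250.26.
Total = 1872.78 + 250.26 + 29 = $2152.04.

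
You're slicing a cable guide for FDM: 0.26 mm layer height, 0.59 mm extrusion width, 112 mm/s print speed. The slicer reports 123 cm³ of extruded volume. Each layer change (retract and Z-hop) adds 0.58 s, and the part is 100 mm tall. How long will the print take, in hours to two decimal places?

Bead cross-section: 0.26 × 0.59 → 0.1534 mm².
Toolpath length = 123 cm³ / 0.1534 mm² = 123000 / 0.1534 = 801825.3 mm.
Extrusion time = 801825.3 / 112 = 7159.2 s.
Layer count = ceil(100 / 0.26) = 385.
Z-hop total: 385 × 0.58 → 223.3 s.
Total = 7159.2 + 223.3 = 7382.5 s = 2.05 hours.

2.05 hours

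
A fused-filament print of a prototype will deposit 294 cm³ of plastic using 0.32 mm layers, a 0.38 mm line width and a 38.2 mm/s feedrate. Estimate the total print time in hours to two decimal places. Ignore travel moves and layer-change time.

17.58 hours

Extrusion cross-section = 0.32 × 0.38 = 0.1216 mm².
Toolpath length = 294 cm³ / 0.1216 mm² = 294000 / 0.1216 = 2417763.2 mm.
Print-move time: 2417763.2 / 38.2 → 63292.2 s.
That's 63292.2 s → 17.58 hours.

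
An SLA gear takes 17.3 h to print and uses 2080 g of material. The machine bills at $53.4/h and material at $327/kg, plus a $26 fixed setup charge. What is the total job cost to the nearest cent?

Machine-time cost = 53.4 × 17.3 = $923.82.
Material charge: 327 × 2080/1000 → $680.16.
Adding setup: 923.82 + 680.16 + 26 → $1629.98.

$1629.98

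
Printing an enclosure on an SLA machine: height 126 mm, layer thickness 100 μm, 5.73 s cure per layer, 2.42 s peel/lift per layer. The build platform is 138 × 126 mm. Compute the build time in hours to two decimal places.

2.85 hours

Number of layers: 126 / 0.1 → 1260 (rounded up).
Cycle time: 5.73 + 2.42 → 8.15 s.
Total = 1260 × 8.15 = 10269 s = 2.85 hours.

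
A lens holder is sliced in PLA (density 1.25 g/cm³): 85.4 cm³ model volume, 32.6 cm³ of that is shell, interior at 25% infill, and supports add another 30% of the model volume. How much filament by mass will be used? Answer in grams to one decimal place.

Infill region = 85.4 − 32.6, so 52.8 cm³.
Infill deposited = 0.25 × 52.8 = 13.2 cm³.
Support = 0.30 × 85.4, so 25.62 cm³.
Deposited volume: 32.6 + 13.2 + 25.62 → 71.42 cm³.
Mass = 71.42 × 1.25 = 89.275 g.

89.3 g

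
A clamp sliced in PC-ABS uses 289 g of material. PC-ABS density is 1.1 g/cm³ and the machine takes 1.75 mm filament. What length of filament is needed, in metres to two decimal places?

109.23 m

Extruded volume: 289/1.1 = 262.7273 cm³ (262727.3 mm³).
Filament cross-section = π × (1.75/2)² = 2.4053 mm².
L = V/A = 262727.3/2.4053 = 109228.5 mm → 109.23 m.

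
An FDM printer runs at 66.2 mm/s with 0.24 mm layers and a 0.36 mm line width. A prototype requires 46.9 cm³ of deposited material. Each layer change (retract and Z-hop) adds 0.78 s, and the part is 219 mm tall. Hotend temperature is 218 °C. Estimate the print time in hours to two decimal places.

2.48 hours

Bead cross-section: 0.24 × 0.36 → 0.0864 mm².
Toolpath length = 46.9 cm³ / 0.0864 mm² = 46900 / 0.0864 = 542824.1 mm.
Print-move time = 542824.1 / 66.2 = 8199.8 s.
Layers = ⌈219/0.24⌉ = 913.
Layer-change overhead = 913 × 0.78 = 712.14 s.
Altogether 8199.8 + 712.14 = 8911.94 s, i.e. 2.48 hours.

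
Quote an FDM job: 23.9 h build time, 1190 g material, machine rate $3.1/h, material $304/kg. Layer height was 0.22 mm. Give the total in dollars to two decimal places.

$435.85

Time charge = 3.1 × 23.9 = $74.09.
Material charge = 304 × 1190/1000, so $361.76.
Total = 74.09 + 361.76 = $435.85.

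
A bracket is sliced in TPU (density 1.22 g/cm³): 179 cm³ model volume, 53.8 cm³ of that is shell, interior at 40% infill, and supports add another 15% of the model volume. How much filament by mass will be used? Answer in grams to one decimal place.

Volume inside the shell = 179 − 53.8, so 125.2 cm³.
Infill volume: 0.40 × 125.2 → 50.08 cm³.
Support: 0.15 × 179 → 26.85 cm³.
Deposited volume = 53.8 + 50.08 + 26.85, so 130.73 cm³.
Mass = 130.73 × 1.22 = 159.4906 g.

159.5 g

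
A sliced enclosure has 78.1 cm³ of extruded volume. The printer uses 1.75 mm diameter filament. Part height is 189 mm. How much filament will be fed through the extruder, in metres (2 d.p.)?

Filament cross-section = π × (1.75/2)² = 2.4053 mm².
Length = 78.1 cm³ / 2.4053 mm² = 78100 / 2.4053 = 32469.96 mm = 32.47 m.

32.47 m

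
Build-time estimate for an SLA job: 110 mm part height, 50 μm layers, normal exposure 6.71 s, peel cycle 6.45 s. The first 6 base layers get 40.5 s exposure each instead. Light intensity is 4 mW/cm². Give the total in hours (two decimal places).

8.10 hours

Number of layers: 110 / 0.05 → 2200 (rounded up).
Bottom layers = 6 × (40.5 + 6.45), so 281.7 s.
Remaining layers = 2194 × (6.71 + 6.45) = 28873.04 s.
Total = 281.7 + 28873.04 = 29154.74 s = 8.10 hours.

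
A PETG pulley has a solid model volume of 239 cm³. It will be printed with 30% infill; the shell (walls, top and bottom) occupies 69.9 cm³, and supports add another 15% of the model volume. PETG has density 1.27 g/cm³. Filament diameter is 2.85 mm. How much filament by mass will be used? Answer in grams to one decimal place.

198.7 g

Volume inside the shell = 239 − 69.9, so 169.1 cm³.
Infill volume = 0.30 × 169.1, so 50.73 cm³.
Support: 0.15 × 239 → 35.85 cm³.
Total printed volume = 69.9 + 50.73 + 35.85, so 156.48 cm³.
Mass: 156.48 × 1.27 → 198.7296 g.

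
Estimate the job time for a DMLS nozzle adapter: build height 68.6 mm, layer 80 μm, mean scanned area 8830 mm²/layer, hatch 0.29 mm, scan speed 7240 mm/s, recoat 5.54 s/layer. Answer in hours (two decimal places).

Number of layers: 68.6 / 0.08 → 858 (rounded up).
Per-layer scan distance = 8830 / 0.29, so 30448.3 mm.
Scan time per layer: 30448.3 / 7240 → 4.2056 s.
Layer cycle = 4.2056 + 5.54, so 9.7456 s.
858 layers × 9.7456 s/layer = 8361.7248 s, i.e. 2.32 hours.

2.32 hours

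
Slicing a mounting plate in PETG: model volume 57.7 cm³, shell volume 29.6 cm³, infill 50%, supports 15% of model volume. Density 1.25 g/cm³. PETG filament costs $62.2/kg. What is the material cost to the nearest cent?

$4.07

Interior volume = 57.7 − 29.6, so 28.1 cm³.
Infill deposited: 0.50 × 28.1 → 14.05 cm³.
Support: 0.15 × 57.7 → 8.655 cm³.
Total extruded = 29.6 + 14.05 + 8.655, so 52.305 cm³.
Mass = 52.305 × 1.25, so 65.38125 g.
Cost = 65.38125 g / 1000 × $62.2/kg = $4.07.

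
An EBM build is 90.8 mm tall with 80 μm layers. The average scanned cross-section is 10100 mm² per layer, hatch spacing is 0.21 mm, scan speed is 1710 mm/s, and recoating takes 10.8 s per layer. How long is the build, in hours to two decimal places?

Number of layers: 90.8 / 0.08 → 1135 (rounded up).
Scan path per layer = 10100 / 0.21, so 48095.2 mm.
Per-layer scan time: 48095.2 / 1710 → 28.1258 s.
Time per layer = 28.1258 + 10.8, so 38.9258 s.
1135 layers × 38.9258 s/layer = 44180.783 s, i.e. 12.27 hours.

12.27 hours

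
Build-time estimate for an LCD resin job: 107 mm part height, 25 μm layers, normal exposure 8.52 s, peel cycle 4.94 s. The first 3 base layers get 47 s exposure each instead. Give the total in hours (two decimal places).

16.03 hours

Layers = ⌈107/0.025⌉ = 4280.
Bottom layers = 3 × (47 + 4.94), so 155.82 s.
Regular layers: 4277 × (8.52 + 4.94) → 57568.42 s.
Total = 155.82 + 57568.42 = 57724.24 s = 16.03 hours.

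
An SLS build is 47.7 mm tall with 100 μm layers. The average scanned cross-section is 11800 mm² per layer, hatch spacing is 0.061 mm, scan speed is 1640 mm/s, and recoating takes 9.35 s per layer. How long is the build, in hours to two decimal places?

16.87 hours

Number of layers: 47.7 / 0.1 → 477 (rounded up).
Scan path per layer: 11800 / 0.061 → 193442.6 mm.
Scan time per layer = 193442.6 / 1640 = 117.9528 s.
Per-layer time = 117.9528 + 9.35 = 127.3028 s.
477 layers × 127.3028 s/layer = 60723.4356 s, i.e. 16.87 hours.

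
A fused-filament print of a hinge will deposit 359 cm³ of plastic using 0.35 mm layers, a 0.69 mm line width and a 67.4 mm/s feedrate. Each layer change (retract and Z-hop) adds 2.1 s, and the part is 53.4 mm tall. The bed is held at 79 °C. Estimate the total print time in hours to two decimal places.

Extrusion cross-section: 0.35 × 0.69 → 0.2415 mm².
Path length: 359000 mm³ / 0.2415 mm² → 1486542.4 mm.
Extrusion time = 1486542.4 / 67.4, so 22055.5 s.
Layers = ⌈53.4/0.35⌉ = 153.
Non-print overhead: 153 × 2.1 → 321.3 s.
Altogether 22055.5 + 321.3 = 22376.8 s, i.e. 6.22 hours.

6.22 hours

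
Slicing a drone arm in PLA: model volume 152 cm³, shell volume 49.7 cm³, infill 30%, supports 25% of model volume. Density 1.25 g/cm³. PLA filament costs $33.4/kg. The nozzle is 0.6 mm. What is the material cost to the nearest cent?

$4.94

Infill region = 152 − 49.7 = 102.3 cm³.
Infill deposited: 0.30 × 102.3 → 30.69 cm³.
Support = 0.25 × 152 = 38 cm³.
Total extruded = 49.7 + 30.69 + 38, so 118.39 cm³.
Mass = 118.39 × 1.25 = 147.9875 g.
Cost = 147.9875 g / 1000 × $33.4/kg = $4.94.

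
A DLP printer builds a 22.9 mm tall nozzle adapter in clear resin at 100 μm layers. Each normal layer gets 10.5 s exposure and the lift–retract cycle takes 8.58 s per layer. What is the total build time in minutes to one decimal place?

72.8 minutes

Number of layers: 22.9 / 0.1 → 229 (rounded up).
Per-layer time: 10.5 + 8.58 → 19.08 s.
Total = 229 × 19.08 = 4369.32 s = 72.8 minutes.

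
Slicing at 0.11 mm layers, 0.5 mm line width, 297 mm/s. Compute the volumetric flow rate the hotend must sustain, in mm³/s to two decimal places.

16.34

Extrusion cross-section: 0.11 × 0.5 → 0.055 mm².
Q = v·A = 297 × 0.055 = 16.34 mm³/s.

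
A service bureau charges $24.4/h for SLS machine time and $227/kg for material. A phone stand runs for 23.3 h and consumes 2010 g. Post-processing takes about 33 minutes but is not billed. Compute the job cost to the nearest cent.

$1024.79

Machine cost: 24.4 × 23.3 → $568.52.
Material cost = 227 × 2010/1000, so $456.27.
Total = 568.52 + 456.27 = $1024.79.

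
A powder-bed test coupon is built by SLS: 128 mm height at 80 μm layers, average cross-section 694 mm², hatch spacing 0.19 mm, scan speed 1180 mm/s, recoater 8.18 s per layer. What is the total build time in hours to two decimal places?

5.01 hours

Number of layers: 128 / 0.08 → 1600 (rounded up).
Hatch length per layer: 694 / 0.19 → 3652.6 mm.
Per-layer scan time: 3652.6 / 1180 → 3.0954 s.
Per-layer time = 3.0954 + 8.18, so 11.2754 s.
Total: 1600 × 11.2754 s = 18040.64 s → 5.01 hours.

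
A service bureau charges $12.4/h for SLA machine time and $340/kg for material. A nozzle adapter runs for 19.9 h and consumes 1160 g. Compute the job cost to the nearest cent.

Time charge = 12.4 × 19.9 = $246.76.
Material cost: 340 × 1160/1000 → $394.40.
Total = 246.76 + 394.40 = $641.16.

$641.16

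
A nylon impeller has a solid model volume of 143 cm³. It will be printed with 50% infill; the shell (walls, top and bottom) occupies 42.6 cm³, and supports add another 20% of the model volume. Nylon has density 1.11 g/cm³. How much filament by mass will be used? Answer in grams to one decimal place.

134.8 g

Infill region = 143 − 42.6 = 100.4 cm³.
Infill deposited: 0.50 × 100.4 → 50.2 cm³.
Support = 0.20 × 143 = 28.6 cm³.
Total extruded = 42.6 + 50.2 + 28.6 = 121.4 cm³.
Mass = 121.4 × 1.11, so 134.754 g.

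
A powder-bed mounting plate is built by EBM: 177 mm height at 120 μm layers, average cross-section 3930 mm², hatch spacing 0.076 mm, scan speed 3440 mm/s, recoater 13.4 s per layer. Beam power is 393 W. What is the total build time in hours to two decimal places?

11.65 hours

Layers = ⌈177/0.12⌉ = 1475.
Per-layer scan distance = 3930 / 0.076, so 51710.5 mm.
Beam time per layer = 51710.5 / 3440 = 15.0321 s.
Time per layer = 15.0321 + 13.4, so 28.4321 s.
Total: 1475 × 28.4321 s = 41937.3475 s → 11.65 hours.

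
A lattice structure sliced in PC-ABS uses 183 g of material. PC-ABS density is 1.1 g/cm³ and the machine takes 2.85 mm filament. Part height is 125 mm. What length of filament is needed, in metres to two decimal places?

Volume = 183 g / 1.1 g·cm⁻³ = 166.3636 cm³ = 166363.6 mm³.
Cross-section of 2.85 mm filament: π·(2.85/2)² = 6.3794 mm².
Length = 166363.6 / 6.3794 = 26078.25 mm = 26.08 m.

26.08 m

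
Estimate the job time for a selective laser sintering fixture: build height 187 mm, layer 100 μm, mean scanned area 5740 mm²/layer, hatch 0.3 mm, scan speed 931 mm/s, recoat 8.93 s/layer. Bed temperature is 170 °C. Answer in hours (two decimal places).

15.31 hours

Number of layers: 187 / 0.1 → 1870 (rounded up).
Per-layer scan distance = 5740 / 0.3 = 19133.3 mm.
Scan time per layer = 19133.3 / 931, so 20.5513 s.
Layer cycle: 20.5513 + 8.93 → 29.4813 s.
1870 layers × 29.4813 s/layer = 55130.031 s, i.e. 15.31 hours.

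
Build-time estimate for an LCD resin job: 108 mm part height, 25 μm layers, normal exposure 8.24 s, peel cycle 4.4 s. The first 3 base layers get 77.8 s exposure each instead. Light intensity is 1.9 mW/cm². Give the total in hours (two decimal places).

Number of layers: 108 / 0.025 → 4320 (rounded up).
Bottom layers = 3 × (77.8 + 4.4) = 246.6 s.
Normal layers = 4317 × (8.24 + 4.4) = 54566.88 s.
Sum: 246.6 + 54566.88 = 54813.48 s → 15.23 hours.

15.23 hours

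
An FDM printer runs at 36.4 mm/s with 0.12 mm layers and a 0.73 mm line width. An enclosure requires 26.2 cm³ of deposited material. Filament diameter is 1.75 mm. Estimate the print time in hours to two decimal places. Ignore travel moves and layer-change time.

2.28 hours

Extrusion cross-section = 0.12 × 0.73 = 0.0876 mm².
Toolpath length = 26.2 cm³ / 0.0876 mm² = 26200 / 0.0876 = 299086.8 mm.
Print-move time = 299086.8 / 36.4 = 8216.7 s.
That's 8216.7 s → 2.28 hours.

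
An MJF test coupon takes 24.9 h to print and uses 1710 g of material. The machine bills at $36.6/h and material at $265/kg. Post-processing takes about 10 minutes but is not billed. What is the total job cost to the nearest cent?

$1364.49

Machine cost = 36.6 × 24.9 = $911.34.
Feedstock cost = 265 × 1710/1000 = $453.15.
Total = 911.34 + 453.15 = $1364.49.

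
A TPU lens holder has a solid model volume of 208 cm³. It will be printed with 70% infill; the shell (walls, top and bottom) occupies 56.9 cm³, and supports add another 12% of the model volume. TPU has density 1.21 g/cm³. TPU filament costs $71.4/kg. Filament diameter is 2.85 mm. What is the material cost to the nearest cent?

Volume inside the shell = 208 − 56.9 = 151.1 cm³.
Deposited infill: 0.70 × 151.1 → 105.77 cm³.
Support = 0.12 × 208, so 24.96 cm³.
Total printed volume = 56.9 + 105.77 + 24.96 = 187.63 cm³.
Mass = 187.63 × 1.21, so 227.0323 g.
At $71.4/kg: 227.0323/1000 × 71.4 = $16.21.

$16.21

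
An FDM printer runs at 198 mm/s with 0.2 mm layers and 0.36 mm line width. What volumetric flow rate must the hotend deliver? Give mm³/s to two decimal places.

Bead cross-section: 0.2 × 0.36 → 0.072 mm².
Q = v·A = 198 × 0.072 = 14.26 mm³/s.

14.26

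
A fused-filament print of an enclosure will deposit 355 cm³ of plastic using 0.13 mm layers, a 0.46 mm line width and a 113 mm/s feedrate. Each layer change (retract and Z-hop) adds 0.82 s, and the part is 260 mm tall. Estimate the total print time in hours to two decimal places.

15.05 hours

Bead cross-section: 0.13 × 0.46 → 0.0598 mm².
Total extruded path = 355000/0.0598 = 5936454.8 mm.
Print-move time: 5936454.8 / 113 → 52535 s.
Number of layers: 260 / 0.13 → 2000 (rounded up).
Z-hop total: 2000 × 0.82 → 1640 s.
Total = 52535 + 1640 = 54175 s = 15.05 hours.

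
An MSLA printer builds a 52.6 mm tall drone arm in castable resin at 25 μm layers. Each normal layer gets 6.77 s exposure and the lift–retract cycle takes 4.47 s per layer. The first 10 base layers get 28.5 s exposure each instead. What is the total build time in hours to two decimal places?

6.63 hours

Number of layers: 52.6 / 0.025 → 2104 (rounded up).
Base layers: 10 × (28.5 + 4.47) → 329.7 s.
Regular layers: 2094 × (6.77 + 4.47) → 23536.56 s.
Sum: 329.7 + 23536.56 = 23866.26 s → 6.63 hours.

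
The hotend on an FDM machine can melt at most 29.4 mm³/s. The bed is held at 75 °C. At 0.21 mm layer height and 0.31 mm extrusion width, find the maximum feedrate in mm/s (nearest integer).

A = 0.21 × 0.31 = 0.0651 mm².
Max speed = 29.4 / 0.0651 = 451.61 ≈ 452 mm/s.

452 mm/s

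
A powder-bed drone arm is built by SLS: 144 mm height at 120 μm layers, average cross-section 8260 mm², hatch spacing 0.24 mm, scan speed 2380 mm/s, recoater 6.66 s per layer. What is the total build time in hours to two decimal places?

Number of layers: 144 / 0.12 → 1200 (rounded up).
Scan path per layer = 8260 / 0.24 = 34416.7 mm.
Scan time per layer = 34416.7 / 2380 = 14.4608 s.
Layer cycle = 14.4608 + 6.66, so 21.1208 s.
Total: 1200 × 21.1208 s = 25344.96 s → 7.04 hours.

7.04 hours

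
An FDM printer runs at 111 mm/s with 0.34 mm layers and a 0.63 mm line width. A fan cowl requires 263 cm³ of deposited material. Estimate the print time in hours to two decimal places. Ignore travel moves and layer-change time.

Extrusion cross-section = 0.34 × 0.63 = 0.2142 mm².
Total extruded path = 263000/0.2142 = 1227824.5 mm.
Time extruding = 1227824.5 / 111 = 11061.5 s.
That's 11061.5 s → 3.07 hours.

3.07 hours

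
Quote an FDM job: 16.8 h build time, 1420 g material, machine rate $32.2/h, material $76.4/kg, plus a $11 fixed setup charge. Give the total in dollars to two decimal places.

$660.45

Machine cost = 32.2 × 16.8, so $540.96.
Feedstock cost = 76.4 × 1420/1000 = $108.488.
Total = 540.96 + 108.488 + 11 = 660.448 ≈ $660.45.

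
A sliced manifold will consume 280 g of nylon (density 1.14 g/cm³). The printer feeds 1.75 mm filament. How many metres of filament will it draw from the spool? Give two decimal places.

102.11 m

Extruded volume: 280/1.14 = 245.614 cm³ (245614 mm³).
Cross-section of 1.75 mm filament: π·(1.75/2)² = 2.4053 mm².
L = V/A = 245614/2.4053 = 102113.67 mm → 102.11 m.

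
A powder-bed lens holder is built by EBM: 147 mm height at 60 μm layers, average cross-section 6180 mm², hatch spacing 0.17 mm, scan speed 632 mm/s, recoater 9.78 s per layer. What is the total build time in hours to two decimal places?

45.80 hours

Number of layers: 147 / 0.06 → 2450 (rounded up).
Per-layer scan distance: 6180 / 0.17 → 36352.9 mm.
Beam time per layer = 36352.9 / 632 = 57.5204 s.
Per-layer time: 57.5204 + 9.78 → 67.3004 s.
2450 layers × 67.3004 s/layer = 164885.98 s, i.e. 45.80 hours.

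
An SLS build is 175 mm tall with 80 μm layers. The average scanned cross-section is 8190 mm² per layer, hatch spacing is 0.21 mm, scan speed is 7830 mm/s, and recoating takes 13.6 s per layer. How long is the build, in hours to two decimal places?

Layers = ⌈175/0.08⌉ = 2188.
Hatch length per layer = 8190 / 0.21, so 39000 mm.
Per-layer scan time = 39000 / 7830, so 4.9808 s.
Time per layer: 4.9808 + 13.6 → 18.5808 s.
Total: 2188 × 18.5808 s = 40654.7904 s → 11.29 hours.

11.29 hours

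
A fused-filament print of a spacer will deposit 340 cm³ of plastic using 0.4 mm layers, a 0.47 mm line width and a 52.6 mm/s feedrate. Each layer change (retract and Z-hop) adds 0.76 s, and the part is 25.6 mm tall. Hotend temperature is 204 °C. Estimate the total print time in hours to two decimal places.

9.56 hours

Bead cross-section: 0.4 × 0.47 → 0.188 mm².
Total extruded path = 340000/0.188 = 1808510.6 mm.
Time extruding: 1808510.6 / 52.6 → 34382.3 s.
Number of layers: 25.6 / 0.4 → 64 (rounded up).
Non-print overhead = 64 × 0.76 = 48.64 s.
Total = 34382.3 + 48.64 = 34430.94 s = 9.56 hours.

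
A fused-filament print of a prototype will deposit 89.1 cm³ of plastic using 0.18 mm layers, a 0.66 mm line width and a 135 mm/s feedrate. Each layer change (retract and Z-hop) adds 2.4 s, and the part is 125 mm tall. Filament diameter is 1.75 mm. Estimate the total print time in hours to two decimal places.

Extrusion cross-section = 0.18 × 0.66, so 0.1188 mm².
Toolpath length = 89.1 cm³ / 0.1188 mm² = 89100 / 0.1188 = 750000 mm.
Extrusion time: 750000 / 135 → 5555.6 s.
Number of layers: 125 / 0.18 → 695 (rounded up).
Layer-change overhead = 695 × 2.4 = 1668 s.
Altogether 5555.6 + 1668 = 7223.6 s, i.e. 2.01 hours.

2.01 hours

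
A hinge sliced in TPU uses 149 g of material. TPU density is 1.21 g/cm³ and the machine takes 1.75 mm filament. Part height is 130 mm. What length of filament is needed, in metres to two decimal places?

51.20 m

Volume = 149 g / 1.21 g·cm⁻³ = 123.1405 cm³ = 123140.5 mm³.
A = π r² = π × 0.875² = 2.4053 mm².
Length = 123140.5 / 2.4053 = 51195.48 mm = 51.20 m.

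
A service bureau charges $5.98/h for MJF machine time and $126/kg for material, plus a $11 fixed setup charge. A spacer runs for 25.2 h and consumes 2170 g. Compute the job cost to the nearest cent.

$435.12

Time charge = 5.98 × 25.2 = $150.696.
Feedstock cost: 126 × 2170/1000 → $273.42.
Adding setup: 150.696 + 273.42 + 11 → 435.116 ≈ $435.12.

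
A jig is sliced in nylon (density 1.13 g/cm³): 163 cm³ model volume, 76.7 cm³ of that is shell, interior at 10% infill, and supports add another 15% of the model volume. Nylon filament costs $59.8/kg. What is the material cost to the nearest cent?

$7.42

Interior volume = 163 − 76.7 = 86.3 cm³.
Infill volume = 0.10 × 86.3, so 8.63 cm³.
Support: 0.15 × 163 → 24.45 cm³.
Total printed volume = 76.7 + 8.63 + 24.45, so 109.78 cm³.
Mass = 109.78 × 1.13 = 124.0514 g.
Cost = 124.0514 g / 1000 × $59.8/kg = $7.42.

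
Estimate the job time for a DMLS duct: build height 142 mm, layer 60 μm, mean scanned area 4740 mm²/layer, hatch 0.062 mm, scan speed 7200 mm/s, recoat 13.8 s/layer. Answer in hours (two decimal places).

16.06 hours

Layer count = ceil(142 / 0.06) = 2367.
Scan path per layer = 4740 / 0.062 = 76451.6 mm.
Scan time per layer = 76451.6 / 7200 = 10.6183 s.
Layer cycle: 10.6183 + 13.8 → 24.4183 s.
Total: 2367 × 24.4183 s = 57798.1161 s → 16.06 hours.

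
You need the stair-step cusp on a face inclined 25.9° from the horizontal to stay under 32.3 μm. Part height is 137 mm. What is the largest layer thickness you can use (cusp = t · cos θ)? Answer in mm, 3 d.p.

t = h_c / cos θ = 0.0323 / 0.8996 = 0.036 mm.

0.036 mm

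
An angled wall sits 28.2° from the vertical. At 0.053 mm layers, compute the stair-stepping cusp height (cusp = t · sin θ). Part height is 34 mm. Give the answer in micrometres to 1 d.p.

25.0 μm

Cusp = layer height × sin(28.2°) = 0.053 × 0.4726 = 0.025048 mm = 25.0 μm.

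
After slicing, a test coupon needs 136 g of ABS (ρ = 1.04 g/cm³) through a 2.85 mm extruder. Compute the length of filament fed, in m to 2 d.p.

Extruded volume: 136/1.04 = 130.7692 cm³ (130769.2 mm³).
Filament cross-section = π × (2.85/2)² = 6.3794 mm².
L = V/A = 130769.2/6.3794 = 20498.67 mm → 20.50 m.

20.50 m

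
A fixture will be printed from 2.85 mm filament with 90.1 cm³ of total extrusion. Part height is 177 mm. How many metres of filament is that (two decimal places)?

14.12 m

Filament cross-section = π × (2.85/2)² = 6.3794 mm².
Length = 90.1 cm³ / 6.3794 mm² = 90100 / 6.3794 = 14123.59 mm = 14.12 m.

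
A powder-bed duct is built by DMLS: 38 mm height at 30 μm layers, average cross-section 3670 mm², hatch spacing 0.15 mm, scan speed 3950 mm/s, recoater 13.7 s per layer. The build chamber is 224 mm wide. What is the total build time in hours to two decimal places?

7.00 hours

Number of layers: 38 / 0.03 → 1267 (rounded up).
Per-layer scan distance = 3670 / 0.15 = 24466.7 mm.
Scan time per layer = 24466.7 / 3950, so 6.1941 s.
Layer cycle = 6.1941 + 13.7 = 19.8941 s.
Total: 1267 × 19.8941 s = 25205.8247 s → 7.00 hours.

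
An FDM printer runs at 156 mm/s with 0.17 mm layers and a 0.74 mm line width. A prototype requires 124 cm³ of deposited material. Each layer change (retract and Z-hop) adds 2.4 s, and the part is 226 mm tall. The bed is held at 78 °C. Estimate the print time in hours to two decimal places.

Bead cross-section: 0.17 × 0.74 → 0.1258 mm².
Path length: 124000 mm³ / 0.1258 mm² → 985691.6 mm.
Print-move time: 985691.6 / 156 → 6318.5 s.
Layer count = ceil(226 / 0.17) = 1330.
Non-print overhead = 1330 × 2.4, so 3192 s.
Altogether 6318.5 + 3192 = 9510.5 s, i.e. 2.64 hours.

2.64 hours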